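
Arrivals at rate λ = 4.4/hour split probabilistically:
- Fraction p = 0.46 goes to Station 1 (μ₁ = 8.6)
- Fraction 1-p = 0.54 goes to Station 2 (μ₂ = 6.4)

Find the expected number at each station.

Effective rates: λ₁ = 4.4×0.46 = 2.024, λ₂ = 4.4×0.54 = 2.376
Station 1: ρ₁ = 2.024/8.6 = 0.23535, L₁ = ρ₁/(1-ρ₁) = 0.23535/(1-0.23535) = 0.3078
Station 2: ρ₂ = 2.376/6.4 = 0.37125, L₂ = ρ₂/(1-ρ₂) = 0.37125/(1-0.37125) = 0.5905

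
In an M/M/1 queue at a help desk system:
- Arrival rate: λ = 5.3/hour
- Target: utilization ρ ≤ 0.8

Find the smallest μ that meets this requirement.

ρ = λ/μ, so μ = λ/ρ
μ ≥ 5.3/0.8 = 6.6250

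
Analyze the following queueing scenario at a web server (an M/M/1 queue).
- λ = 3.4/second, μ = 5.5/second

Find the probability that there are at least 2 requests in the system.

ρ = λ/μ = 3.4/5.5 = 0.61818
P(N ≥ n) = ρⁿ
P(N ≥ 2) = 0.61818^2
P(N ≥ 2) = 0.3821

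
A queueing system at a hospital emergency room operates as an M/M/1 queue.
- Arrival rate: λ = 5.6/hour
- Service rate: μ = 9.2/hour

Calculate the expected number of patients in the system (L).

ρ = λ/μ = 5.6/9.2 = 0.6087
For M/M/1: L = λ/(μ-λ)
L = 5.6/(9.2-5.6) = 5.6/3.60
L = 1.5556 patients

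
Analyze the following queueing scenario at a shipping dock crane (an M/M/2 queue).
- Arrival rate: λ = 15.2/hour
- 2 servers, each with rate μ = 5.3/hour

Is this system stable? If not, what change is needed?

Stability requires ρ = λ/(cμ) < 1
ρ = 15.2/(2 × 5.3) = 15.2/10.60 = 1.4340
Since 1.4340 ≥ 1, the system is UNSTABLE.
Need c > λ/μ = 15.2/5.3 = 2.87.
Minimum servers needed: c = 3.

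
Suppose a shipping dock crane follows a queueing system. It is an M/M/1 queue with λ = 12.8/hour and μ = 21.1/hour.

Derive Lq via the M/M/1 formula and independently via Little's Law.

Method 1 (direct): Lq = λ²/(μ(μ-λ)) = 163.84/(21.1 × 8.30) = 0.9355

Method 2 (Little's Law):
W = 1/(μ-λ) = 1/8.30 = 0.120482
Wq = W - 1/μ = 0.120482 - 0.0473934 = 0.073089
Lq = λWq = 12.8 × 0.073089 = 0.9355 ✔ (matches Method 1)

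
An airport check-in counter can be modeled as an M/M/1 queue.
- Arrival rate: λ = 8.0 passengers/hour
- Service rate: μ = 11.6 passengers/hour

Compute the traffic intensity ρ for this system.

Server utilization: ρ = λ/μ
ρ = 8.0/11.6 = 0.6897
The server is busy 68.97% of the time.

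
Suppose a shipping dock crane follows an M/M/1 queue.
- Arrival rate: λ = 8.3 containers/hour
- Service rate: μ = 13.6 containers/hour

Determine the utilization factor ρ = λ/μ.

Server utilization: ρ = λ/μ
ρ = 8.3/13.6 = 0.6103
The server is busy 61.03% of the time.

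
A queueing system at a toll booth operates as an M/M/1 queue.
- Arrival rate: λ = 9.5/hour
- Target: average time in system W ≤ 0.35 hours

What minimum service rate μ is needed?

For M/M/1: W = 1/(μ-λ)
Need W ≤ 0.35, so 1/(μ-λ) ≤ 0.35
μ - λ ≥ 1/0.35 = 2.8571
μ ≥ 9.5 + 2.8571 = 12.3571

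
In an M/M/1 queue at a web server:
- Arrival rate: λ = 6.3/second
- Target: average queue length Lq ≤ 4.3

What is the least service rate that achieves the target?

For M/M/1: Lq = λ²/(μ(μ-λ))
Need Lq ≤ 4.3, i.e. μ(μ-λ) ≥ λ²/4.3
μ² - 6.3μ - 39.69/4.3 ≥ 0  →  μ² - 6.3μ - 9.23023 ≥ 0
Quadratic formula (positive root): μ = [λ + √(λ² + 4×9.23023)]/2
Discriminant: 39.69 + 4×9.23023 = 76.6109, √76.6109 = 8.7528
μ ≥ (6.3 + 8.7528)/2 = 7.5264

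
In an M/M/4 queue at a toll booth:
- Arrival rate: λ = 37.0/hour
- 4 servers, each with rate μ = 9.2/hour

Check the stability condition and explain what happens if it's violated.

Stability requires ρ = λ/(cμ) < 1
ρ = 37.0/(4 × 9.2) = 37.0/36.80 = 1.0054
Since 1.0054 ≥ 1, the system is UNSTABLE.
Need c > λ/μ = 37.0/9.2 = 4.02.
Minimum servers needed: c = 5.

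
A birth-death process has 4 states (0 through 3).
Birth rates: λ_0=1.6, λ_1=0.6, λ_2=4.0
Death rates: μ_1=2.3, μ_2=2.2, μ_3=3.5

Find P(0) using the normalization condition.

Ratios P(n)/P(0) = (λ₀···λₙ₋₁)/(μ₁···μₙ):
P(1)/P(0) = (1.6)/(2.3) = 0.6957
P(2)/P(0) = (1.6×0.6)/(2.3×2.2) = 0.1897
P(3)/P(0) = (1.6×0.6×4.0)/(2.3×2.2×3.5) = 0.2168

Normalization: ∑ P(n) = 1
P(0) × (1.0000 + 0.6957 + 0.1897 + 0.2168) = 1
P(0) × 2.1022 = 1
P(0) = 1/2.1022 = 0.4757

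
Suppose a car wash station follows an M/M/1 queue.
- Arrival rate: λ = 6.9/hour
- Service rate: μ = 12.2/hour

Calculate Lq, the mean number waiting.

ρ = λ/μ = 6.9/12.2 = 0.5656
For M/M/1: Lq = λ²/(μ(μ-λ))
Lq = 47.61/(12.2 × 5.30)
Lq = 0.7363 cars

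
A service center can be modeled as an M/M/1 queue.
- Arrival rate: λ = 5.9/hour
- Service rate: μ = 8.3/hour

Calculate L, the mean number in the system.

ρ = λ/μ = 5.9/8.3 = 0.7108
For M/M/1: L = λ/(μ-λ)
L = 5.9/(8.3-5.9) = 5.9/2.40
L = 2.4583 customers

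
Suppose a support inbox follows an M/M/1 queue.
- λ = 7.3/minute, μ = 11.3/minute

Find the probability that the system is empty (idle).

ρ = λ/μ = 7.3/11.3 = 0.6460
P(0) = 1 - ρ = 1 - 0.6460 = 0.3540
The server is idle 35.40% of the time.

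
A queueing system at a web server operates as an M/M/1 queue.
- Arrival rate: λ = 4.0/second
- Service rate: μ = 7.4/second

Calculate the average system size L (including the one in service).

ρ = λ/μ = 4.0/7.4 = 0.5405
For M/M/1: L = λ/(μ-λ)
L = 4.0/(7.4-4.0) = 4.0/3.40
L = 1.1765 requests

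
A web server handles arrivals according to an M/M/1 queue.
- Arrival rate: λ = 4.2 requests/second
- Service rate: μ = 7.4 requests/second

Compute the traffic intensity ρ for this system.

Server utilization: ρ = λ/μ
ρ = 4.2/7.4 = 0.5676
The server is busy 56.76% of the time.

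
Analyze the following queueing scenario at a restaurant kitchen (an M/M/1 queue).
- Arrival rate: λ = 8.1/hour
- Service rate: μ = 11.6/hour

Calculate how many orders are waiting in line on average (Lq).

ρ = λ/μ = 8.1/11.6 = 0.6983
For M/M/1: Lq = λ²/(μ(μ-λ))
Lq = 65.61/(11.6 × 3.50)
Lq = 1.6160 orders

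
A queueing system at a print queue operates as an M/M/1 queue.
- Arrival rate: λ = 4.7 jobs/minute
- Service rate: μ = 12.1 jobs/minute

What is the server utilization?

Server utilization: ρ = λ/μ
ρ = 4.7/12.1 = 0.3884
The server is busy 38.84% of the time.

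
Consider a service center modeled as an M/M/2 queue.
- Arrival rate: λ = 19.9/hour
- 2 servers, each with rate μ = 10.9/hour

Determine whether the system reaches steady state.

Stability requires ρ = λ/(cμ) < 1
ρ = 19.9/(2 × 10.9) = 19.9/21.80 = 0.9128
Since 0.9128 < 1, the system is STABLE.
The servers are busy 91.28% of the time.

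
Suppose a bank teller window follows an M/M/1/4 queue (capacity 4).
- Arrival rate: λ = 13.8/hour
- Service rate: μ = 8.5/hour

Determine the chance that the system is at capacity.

ρ = λ/μ = 13.8/8.5 = 1.6235
P₀ = (1-ρ)/(1-ρ^(K+1)) = (1-1.6235)/(1-1.6235^5) = -0.6235/-10.2788 = 0.06066
P_K = P₀×ρ^K = 0.06066 × 1.6235^4 = 0.06066 × 6.9472 = 0.4214
Blocking probability = 42.14%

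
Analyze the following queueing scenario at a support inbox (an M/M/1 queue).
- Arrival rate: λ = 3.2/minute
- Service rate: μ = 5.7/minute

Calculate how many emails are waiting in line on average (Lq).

ρ = λ/μ = 3.2/5.7 = 0.5614
For M/M/1: Lq = λ²/(μ(μ-λ))
Lq = 10.24/(5.7 × 2.50)
Lq = 0.7186 emails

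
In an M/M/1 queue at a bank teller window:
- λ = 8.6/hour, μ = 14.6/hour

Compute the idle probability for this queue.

ρ = λ/μ = 8.6/14.6 = 0.5890
P(0) = 1 - ρ = 1 - 0.5890 = 0.4110
The server is idle 41.10% of the time.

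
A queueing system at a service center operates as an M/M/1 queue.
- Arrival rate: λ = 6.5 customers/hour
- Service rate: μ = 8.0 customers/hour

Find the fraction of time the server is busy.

Server utilization: ρ = λ/μ
ρ = 6.5/8.0 = 0.8125
The server is busy 81.25% of the time.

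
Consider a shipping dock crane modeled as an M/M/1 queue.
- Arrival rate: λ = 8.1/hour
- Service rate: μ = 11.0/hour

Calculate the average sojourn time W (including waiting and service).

First, compute utilization: ρ = λ/μ = 8.1/11.0 = 0.7364
For M/M/1: W = 1/(μ-λ)
W = 1/(11.0-8.1) = 1/2.90
W = 0.3448 hours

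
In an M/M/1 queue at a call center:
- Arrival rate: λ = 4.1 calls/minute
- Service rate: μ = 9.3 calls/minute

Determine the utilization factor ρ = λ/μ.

Server utilization: ρ = λ/μ
ρ = 4.1/9.3 = 0.4409
The server is busy 44.09% of the time.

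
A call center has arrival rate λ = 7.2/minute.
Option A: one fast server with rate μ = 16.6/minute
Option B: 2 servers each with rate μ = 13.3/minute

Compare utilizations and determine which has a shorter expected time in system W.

Option A: single server μ = 16.6 (M/M/1)
  ρ_A = 7.2/16.6 = 0.4337
  W_A = 1/(μ-λ) = 1/(16.6-7.2) = 1/9.40 = 0.1064

Option B: 2 servers μ = 13.3 (M/M/2)
  ρ_B = λ/(cμ) = 7.2/(2×13.3) = 0.2707
  Offered load a = λ/μ = cρ = 7.2/13.3 = 0.5414
  P₀ = [ Σₙ₌₀^1 aⁿ/n! + a^2/(2!(1-ρ)) ]⁻¹
  Σ = a^0/0! + a^1/1! = 1.0000 + 0.5414 = 1.5414
  a^2/(2!(1-ρ)) = 0.2931/(2 × 0.7293) = 0.2009
  P₀ = 1/(1.5414 + 0.2009) = 0.5740
  Lq = P₀·a^2·ρ / (2!(1-ρ)²) = 0.57396 × 0.29306 × 0.27068 / (2 × 0.53191) = 0.04280
  Wq_B = Lq/λ = 0.04280/7.2 = 0.005944
  W_B = Wq_B + 1/μ = 0.005944 + 0.07519 = 0.08113

Since W_B = 0.08113 < W_A = 0.1064, Option B (multiple servers) has the shorter time in system.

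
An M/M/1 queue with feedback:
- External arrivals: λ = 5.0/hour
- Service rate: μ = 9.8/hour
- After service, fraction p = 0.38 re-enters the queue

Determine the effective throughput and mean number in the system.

Effective arrival rate: λ_eff = λ/(1-p) = 5.0/(1-0.38) = 5.0/0.62 = 8.0645
ρ = λ_eff/μ = 8.0645/9.8 = 0.82291
L = ρ/(1-ρ) = 0.82291/(1-0.82291) = 4.6468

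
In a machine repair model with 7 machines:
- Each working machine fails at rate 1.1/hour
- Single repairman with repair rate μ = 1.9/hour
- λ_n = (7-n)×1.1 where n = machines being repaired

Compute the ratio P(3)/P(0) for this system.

P(3)/P(0) = ∏_{i=0}^{3-1} λ_i/μ_{i+1}
= (7-0)×1.1/1.9 × (7-1)×1.1/1.9 × (7-2)×1.1/1.9
= 40.7508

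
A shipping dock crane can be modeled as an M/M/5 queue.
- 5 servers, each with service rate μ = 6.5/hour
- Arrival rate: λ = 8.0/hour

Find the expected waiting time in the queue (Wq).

Traffic intensity: ρ = λ/(cμ) = 8.0/(5×6.5) = 0.2462
Since ρ = 0.2462 < 1, system is stable.
Offered load a = λ/μ = cρ = 8.0/6.5 = 1.2308
P₀ = [ Σₙ₌₀^4 aⁿ/n! + a^5/(5!(1-ρ)) ]⁻¹
Σ = a^0/0! + a^1/1! + a^2/2! + a^3/3! + a^4/4! = 1.0000 + 1.2308 + 0.7574 + 0.3107 + 0.09561 = 3.3945
a^5/(5!(1-ρ)) = 2.8241/(120 × 0.7538) = 0.03122
P₀ = 1/(3.3945 + 0.03122) = 0.2919
Lq = P₀·a^5·ρ / (5!(1-ρ)²) = 0.2919 × 2.8241 × 0.2462 / (120 × 0.5683) = 0.002976
Wq = Lq/λ = 0.002976/8.0 = 0.0003720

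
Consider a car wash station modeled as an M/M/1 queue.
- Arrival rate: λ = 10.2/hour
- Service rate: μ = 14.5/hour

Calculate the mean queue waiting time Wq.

First, compute utilization: ρ = λ/μ = 10.2/14.5 = 0.7034
For M/M/1: Wq = λ/(μ(μ-λ))
Wq = 10.2/(14.5 × (14.5-10.2))
Wq = 10.2/(14.5 × 4.30)
Wq = 0.1636 hours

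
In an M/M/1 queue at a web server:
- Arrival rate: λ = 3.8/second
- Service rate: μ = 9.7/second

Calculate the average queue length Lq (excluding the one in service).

ρ = λ/μ = 3.8/9.7 = 0.3918
For M/M/1: Lq = λ²/(μ(μ-λ))
Lq = 14.44/(9.7 × 5.90)
Lq = 0.2523 requests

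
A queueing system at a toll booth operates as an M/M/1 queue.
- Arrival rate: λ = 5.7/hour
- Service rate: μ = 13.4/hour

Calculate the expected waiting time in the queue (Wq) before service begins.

First, compute utilization: ρ = λ/μ = 5.7/13.4 = 0.4254
For M/M/1: Wq = λ/(μ(μ-λ))
Wq = 5.7/(13.4 × (13.4-5.7))
Wq = 5.7/(13.4 × 7.70)
Wq = 0.05524 hours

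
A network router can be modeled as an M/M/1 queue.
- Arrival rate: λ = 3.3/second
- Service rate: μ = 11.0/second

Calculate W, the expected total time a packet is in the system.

First, compute utilization: ρ = λ/μ = 3.3/11.0 = 0.3000
For M/M/1: W = 1/(μ-λ)
W = 1/(11.0-3.3) = 1/7.70
W = 0.1299 seconds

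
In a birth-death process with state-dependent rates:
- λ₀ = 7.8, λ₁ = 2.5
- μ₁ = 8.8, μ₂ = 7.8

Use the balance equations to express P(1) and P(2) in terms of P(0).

Balance equations:
State 0: λ₀P₀ = μ₁P₁ → P₁ = (λ₀/μ₁)P₀ = (7.8/8.8)P₀ = 0.8864P₀
State 1: P₂ = (λ₀λ₁)/(μ₁μ₂)P₀ = (7.8×2.5)/(8.8×7.8)P₀ = 0.2841P₀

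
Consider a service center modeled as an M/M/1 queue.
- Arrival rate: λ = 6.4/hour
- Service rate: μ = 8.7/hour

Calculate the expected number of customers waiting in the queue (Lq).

ρ = λ/μ = 6.4/8.7 = 0.7356
For M/M/1: Lq = λ²/(μ(μ-λ))
Lq = 40.96/(8.7 × 2.30)
Lq = 2.0470 customers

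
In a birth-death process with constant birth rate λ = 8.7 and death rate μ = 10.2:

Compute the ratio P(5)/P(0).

For constant rates: P(n)/P(0) = (λ/μ)^n
P(5)/P(0) = (8.7/10.2)^5 = 0.85294^5 = 0.4514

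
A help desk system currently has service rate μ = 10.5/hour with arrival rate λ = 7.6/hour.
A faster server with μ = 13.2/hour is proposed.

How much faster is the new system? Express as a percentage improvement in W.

System 1: ρ₁ = 7.6/10.5 = 0.7238, W₁ = 1/(10.5-7.6) = 0.344828
System 2: ρ₂ = 7.6/13.2 = 0.5758, W₂ = 1/(13.2-7.6) = 0.178571
Improvement: (W₁-W₂)/W₁ = (0.344828-0.178571)/0.344828 = 48.21%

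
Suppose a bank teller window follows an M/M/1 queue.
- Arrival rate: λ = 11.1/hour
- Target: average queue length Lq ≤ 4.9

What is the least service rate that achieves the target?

For M/M/1: Lq = λ²/(μ(μ-λ))
Need Lq ≤ 4.9, i.e. μ(μ-λ) ≥ λ²/4.9
μ² - 11.1μ - 123.21/4.9 ≥ 0  →  μ² - 11.1μ - 25.1449 ≥ 0
Quadratic formula (positive root): μ = [λ + √(λ² + 4×25.1449)]/2
Discriminant: 123.21 + 4×25.1449 = 223.7896, √223.7896 = 14.9596
μ ≥ (11.1 + 14.9596)/2 = 13.0298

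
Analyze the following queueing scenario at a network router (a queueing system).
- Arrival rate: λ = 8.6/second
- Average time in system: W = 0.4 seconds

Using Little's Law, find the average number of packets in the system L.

Little's Law: L = λW
L = 8.6 × 0.4 = 3.4400 packets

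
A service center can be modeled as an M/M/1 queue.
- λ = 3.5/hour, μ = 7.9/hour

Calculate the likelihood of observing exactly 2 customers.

ρ = λ/μ = 3.5/7.9 = 0.4430
P(n) = (1-ρ)ρⁿ
P(2) = (1-0.4430) × 0.4430^2
P(2) = 0.5570 × 0.1962
P(2) = 0.1093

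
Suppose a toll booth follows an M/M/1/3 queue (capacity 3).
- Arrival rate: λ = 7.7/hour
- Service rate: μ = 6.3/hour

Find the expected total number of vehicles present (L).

ρ = λ/μ = 7.7/6.3 = 1.22222
P₀ = (1-ρ)/(1-ρ^(K+1)) = (1-1.22222)/(1-1.22222^4) = -0.2222/-1.2315 = 0.1804
P_K = P₀×ρ^K = 0.18045 × 1.22222^3 = 0.18045 × 1.8258 = 0.3295
L = ρ[1 - (K+1)ρ^K + Kρ^(K+1)] / [(1-ρ)(1-ρ^(K+1))]
L = 1.22222 × (1 - 4×1.82578 + 3×2.23150) / ((1 - 1.22222) × (1 - 2.23150)) = 1.7480 vehicles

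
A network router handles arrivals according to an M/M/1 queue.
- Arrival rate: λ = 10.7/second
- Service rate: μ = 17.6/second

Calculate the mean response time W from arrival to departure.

First, compute utilization: ρ = λ/μ = 10.7/17.6 = 0.6080
For M/M/1: W = 1/(μ-λ)
W = 1/(17.6-10.7) = 1/6.90
W = 0.1449 seconds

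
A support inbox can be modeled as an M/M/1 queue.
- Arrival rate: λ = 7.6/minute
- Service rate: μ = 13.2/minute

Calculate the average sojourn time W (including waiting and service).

First, compute utilization: ρ = λ/μ = 7.6/13.2 = 0.5758
For M/M/1: W = 1/(μ-λ)
W = 1/(13.2-7.6) = 1/5.60
W = 0.1786 minutes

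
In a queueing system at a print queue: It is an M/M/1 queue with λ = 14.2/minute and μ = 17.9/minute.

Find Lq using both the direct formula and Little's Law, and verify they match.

Method 1 (direct): Lq = λ²/(μ(μ-λ)) = 201.64/(17.9 × 3.70) = 3.0445

Method 2 (Little's Law):
W = 1/(μ-λ) = 1/3.70 = 0.2703
Wq = W - 1/μ = 0.2703 - 0.05587 = 0.2144
Lq = λWq = 14.2 × 0.2144 = 3.0445 ✔ (matches Method 1)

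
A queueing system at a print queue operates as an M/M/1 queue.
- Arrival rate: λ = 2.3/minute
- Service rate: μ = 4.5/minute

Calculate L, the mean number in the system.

ρ = λ/μ = 2.3/4.5 = 0.5111
For M/M/1: L = λ/(μ-λ)
L = 2.3/(4.5-2.3) = 2.3/2.20
L = 1.0455 jobs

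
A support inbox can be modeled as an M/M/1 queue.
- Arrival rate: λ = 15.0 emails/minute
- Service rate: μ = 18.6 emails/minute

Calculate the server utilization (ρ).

Server utilization: ρ = λ/μ
ρ = 15.0/18.6 = 0.8065
The server is busy 80.65% of the time.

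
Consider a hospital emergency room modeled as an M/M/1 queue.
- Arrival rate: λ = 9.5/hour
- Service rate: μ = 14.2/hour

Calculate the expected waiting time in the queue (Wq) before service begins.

First, compute utilization: ρ = λ/μ = 9.5/14.2 = 0.6690
For M/M/1: Wq = λ/(μ(μ-λ))
Wq = 9.5/(14.2 × (14.2-9.5))
Wq = 9.5/(14.2 × 4.70)
Wq = 0.1423 hours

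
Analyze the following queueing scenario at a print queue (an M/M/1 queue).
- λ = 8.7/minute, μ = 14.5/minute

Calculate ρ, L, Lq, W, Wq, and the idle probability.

Step 1: ρ = λ/μ = 8.7/14.5 = 0.6000
Step 2: L = λ/(μ-λ) = 8.7/5.80 = 1.5000
Step 3: Lq = λ²/(μ(μ-λ)) = 75.69/(14.5×5.80) = 0.9000
Step 4: W = 1/(μ-λ) = 1/5.80 = 0.17241
Step 5: Wq = λ/(μ(μ-λ)) = 8.7/(14.5×5.80) = 0.1034
Step 6: P(0) = 1-ρ = 0.4000
Verify: L = λW = 8.7×0.17241 = 1.5000 ✔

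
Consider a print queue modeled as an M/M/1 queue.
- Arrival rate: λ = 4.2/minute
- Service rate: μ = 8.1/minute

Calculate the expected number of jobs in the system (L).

ρ = λ/μ = 4.2/8.1 = 0.5185
For M/M/1: L = λ/(μ-λ)
L = 4.2/(8.1-4.2) = 4.2/3.90
L = 1.0769 jobs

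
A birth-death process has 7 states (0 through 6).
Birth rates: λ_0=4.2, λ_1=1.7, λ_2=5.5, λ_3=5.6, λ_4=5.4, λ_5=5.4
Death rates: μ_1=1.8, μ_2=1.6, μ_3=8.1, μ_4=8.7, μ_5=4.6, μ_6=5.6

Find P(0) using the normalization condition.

Ratios P(n)/P(0) = (λ₀···λₙ₋₁)/(μ₁···μₙ):
P(1)/P(0) = (4.2)/(1.8) = 2.33333
P(2)/P(0) = (4.2×1.7)/(1.8×1.6) = 2.47917
P(3)/P(0) = (4.2×1.7×5.5)/(1.8×1.6×8.1) = 1.68338
P(4)/P(0) = (4.2×1.7×5.5×5.6)/(1.8×1.6×8.1×8.7) = 1.08356
P(5)/P(0) = (4.2×1.7×5.5×5.6×5.4)/(1.8×1.6×8.1×8.7×4.6) = 1.27200
P(6)/P(0) = (4.2×1.7×5.5×5.6×5.4×5.4)/(1.8×1.6×8.1×8.7×4.6×5.6) = 1.22657

Normalization: ∑ P(n) = 1
P(0) × (1.00000 + 2.33333 + 2.47917 + 1.68338 + 1.08356 + 1.27200 + 1.22657) = 1
P(0) × 11.0780 = 1
P(0) = 1/11.0780 = 0.09027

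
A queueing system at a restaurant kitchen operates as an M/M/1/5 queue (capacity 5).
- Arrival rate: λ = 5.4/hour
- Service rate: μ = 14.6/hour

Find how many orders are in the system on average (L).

ρ = λ/μ = 5.4/14.6 = 0.36986
P₀ = (1-ρ)/(1-ρ^(K+1)) = (1-0.36986)/(1-0.36986^6) = 0.63014/0.99744 = 0.6318
P_K = P₀×ρ^K = 0.6318 × 0.36986^5 = 0.6318 × 0.006921 = 0.004373
L = ρ[1 - (K+1)ρ^K + Kρ^(K+1)] / [(1-ρ)(1-ρ^(K+1))]
L = 0.36986 × (1 - 6×0.006921 + 5×0.002560) / ((1 - 0.36986) × (1 - 0.002560)) = 0.5716 orders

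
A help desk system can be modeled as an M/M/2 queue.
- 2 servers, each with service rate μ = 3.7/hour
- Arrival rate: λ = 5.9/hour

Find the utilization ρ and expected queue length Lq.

Traffic intensity: ρ = λ/(cμ) = 5.9/(2×3.7) = 0.7973
Since ρ = 0.7973 < 1, system is stable.
Offered load a = λ/μ = cρ = 5.9/3.7 = 1.5946
P₀ = [ Σₙ₌₀^1 aⁿ/n! + a^2/(2!(1-ρ)) ]⁻¹
Σ = a^0/0! + a^1/1! = 1.0000 + 1.5946 = 2.5946
a^2/(2!(1-ρ)) = 2.5427/(2 × 0.2027) = 6.2721
P₀ = 1/(2.5946 + 6.2721) = 0.1128
Lq = P₀·a^2·ρ / (2!(1-ρ)²) = 0.11278 × 2.5427 × 0.79730 / (2 × 0.041088) = 2.7823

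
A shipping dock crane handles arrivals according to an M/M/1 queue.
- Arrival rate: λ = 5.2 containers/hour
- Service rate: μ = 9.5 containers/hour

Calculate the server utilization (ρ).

Server utilization: ρ = λ/μ
ρ = 5.2/9.5 = 0.5474
The server is busy 54.74% of the time.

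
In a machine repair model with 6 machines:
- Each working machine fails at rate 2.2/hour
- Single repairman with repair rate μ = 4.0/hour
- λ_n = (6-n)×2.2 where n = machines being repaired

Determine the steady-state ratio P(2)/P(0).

P(2)/P(0) = ∏_{i=0}^{2-1} λ_i/μ_{i+1}
= (6-0)×2.2/4.0 × (6-1)×2.2/4.0
= 9.0750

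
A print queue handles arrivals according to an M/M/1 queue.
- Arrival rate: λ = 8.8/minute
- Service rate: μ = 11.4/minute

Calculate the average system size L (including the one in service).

ρ = λ/μ = 8.8/11.4 = 0.7719
For M/M/1: L = λ/(μ-λ)
L = 8.8/(11.4-8.8) = 8.8/2.60
L = 3.3846 jobs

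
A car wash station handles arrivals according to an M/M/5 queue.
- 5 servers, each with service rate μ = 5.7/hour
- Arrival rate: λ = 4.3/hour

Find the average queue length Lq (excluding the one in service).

Traffic intensity: ρ = λ/(cμ) = 4.3/(5×5.7) = 0.1509
Since ρ = 0.1509 < 1, system is stable.
Offered load a = λ/μ = cρ = 4.3/5.7 = 0.7544
P₀ = [ Σₙ₌₀^4 aⁿ/n! + a^5/(5!(1-ρ)) ]⁻¹
Σ = a^0/0! + a^1/1! + a^2/2! + a^3/3! + a^4/4! = 1.0000 + 0.75439 + 0.28455 + 0.071553 + 0.013495 = 2.1240
a^5/(5!(1-ρ)) = 0.2443/(120 × 0.8491) = 0.002398
P₀ = 1/(2.1240 + 0.002398) = 0.4703
Lq = P₀·a^5·ρ / (5!(1-ρ)²) = 0.4703 × 0.2443 × 0.1509 / (120 × 0.7210) = 0.0002004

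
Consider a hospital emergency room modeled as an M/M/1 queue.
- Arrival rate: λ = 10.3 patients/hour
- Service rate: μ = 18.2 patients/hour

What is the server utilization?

Server utilization: ρ = λ/μ
ρ = 10.3/18.2 = 0.5659
The server is busy 56.59% of the time.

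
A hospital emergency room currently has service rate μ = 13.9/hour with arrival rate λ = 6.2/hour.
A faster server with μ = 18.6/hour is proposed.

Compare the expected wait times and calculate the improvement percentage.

System 1: ρ₁ = 6.2/13.9 = 0.4460, W₁ = 1/(13.9-6.2) = 0.12987
System 2: ρ₂ = 6.2/18.6 = 0.3333, W₂ = 1/(18.6-6.2) = 0.080645
Improvement: (W₁-W₂)/W₁ = (0.12987-0.080645)/0.12987 = 37.90%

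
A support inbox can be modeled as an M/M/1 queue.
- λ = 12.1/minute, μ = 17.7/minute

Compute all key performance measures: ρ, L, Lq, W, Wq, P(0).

Step 1: ρ = λ/μ = 12.1/17.7 = 0.6836
Step 2: L = λ/(μ-λ) = 12.1/5.60 = 2.1607
Step 3: Lq = λ²/(μ(μ-λ)) = 146.41/(17.7×5.60) = 1.4771
Step 4: W = 1/(μ-λ) = 1/5.60 = 0.17857
Step 5: Wq = λ/(μ(μ-λ)) = 12.1/(17.7×5.60) = 0.1221
Step 6: P(0) = 1-ρ = 0.3164
Verify: L = λW = 12.1×0.17857 = 2.1607 ✔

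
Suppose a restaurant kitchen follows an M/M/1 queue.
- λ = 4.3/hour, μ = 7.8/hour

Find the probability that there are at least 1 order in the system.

ρ = λ/μ = 4.3/7.8 = 0.5513
P(N ≥ n) = ρⁿ
P(N ≥ 1) = 0.5513^1
P(N ≥ 1) = 0.5513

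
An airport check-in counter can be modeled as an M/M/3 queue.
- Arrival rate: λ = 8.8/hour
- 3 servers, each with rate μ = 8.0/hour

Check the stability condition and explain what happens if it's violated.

Stability requires ρ = λ/(cμ) < 1
ρ = 8.8/(3 × 8.0) = 8.8/24.00 = 0.3667
Since 0.3667 < 1, the system is STABLE.
The servers are busy 36.67% of the time.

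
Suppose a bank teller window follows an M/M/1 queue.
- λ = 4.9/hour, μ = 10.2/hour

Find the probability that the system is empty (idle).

ρ = λ/μ = 4.9/10.2 = 0.4804
P(0) = 1 - ρ = 1 - 0.4804 = 0.5196
The server is idle 51.96% of the time.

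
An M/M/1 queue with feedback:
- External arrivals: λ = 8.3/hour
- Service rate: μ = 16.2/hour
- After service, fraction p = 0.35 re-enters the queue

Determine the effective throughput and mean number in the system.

Effective arrival rate: λ_eff = λ/(1-p) = 8.3/(1-0.35) = 8.3/0.65 = 12.76923
ρ = λ_eff/μ = 12.76923/16.2 = 0.788224
L = ρ/(1-ρ) = 0.788224/(1-0.788224) = 3.7220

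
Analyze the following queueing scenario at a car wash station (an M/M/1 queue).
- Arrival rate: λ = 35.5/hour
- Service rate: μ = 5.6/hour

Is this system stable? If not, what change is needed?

Stability requires ρ = λ/(cμ) < 1
ρ = 35.5/(1 × 5.6) = 35.5/5.60 = 6.3393
Since 6.3393 ≥ 1, the system is UNSTABLE.
Queue grows without bound. Need μ > λ = 35.5.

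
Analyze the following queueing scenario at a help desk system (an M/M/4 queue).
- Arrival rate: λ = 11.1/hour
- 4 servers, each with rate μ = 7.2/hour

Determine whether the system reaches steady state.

Stability requires ρ = λ/(cμ) < 1
ρ = 11.1/(4 × 7.2) = 11.1/28.80 = 0.3854
Since 0.3854 < 1, the system is STABLE.
The servers are busy 38.54% of the time.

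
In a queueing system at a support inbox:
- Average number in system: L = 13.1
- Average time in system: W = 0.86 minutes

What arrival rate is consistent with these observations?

Little's Law: L = λW, so λ = L/W
λ = 13.1/0.86 = 15.2326 emails/minute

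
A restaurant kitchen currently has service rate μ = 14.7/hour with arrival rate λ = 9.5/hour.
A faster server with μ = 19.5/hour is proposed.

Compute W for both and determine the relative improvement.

System 1: ρ₁ = 9.5/14.7 = 0.6463, W₁ = 1/(14.7-9.5) = 0.1923
System 2: ρ₂ = 9.5/19.5 = 0.4872, W₂ = 1/(19.5-9.5) = 0.1000
Improvement: (W₁-W₂)/W₁ = (0.1923-0.1000)/0.1923 = 48.00%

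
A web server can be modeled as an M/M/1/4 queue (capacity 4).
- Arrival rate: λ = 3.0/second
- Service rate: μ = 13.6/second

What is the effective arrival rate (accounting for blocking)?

ρ = λ/μ = 3.0/13.6 = 0.22059
P₀ = (1-ρ)/(1-ρ^(K+1)) = (1-0.22059)/(1-0.22059^5) = 0.7794/0.9995 = 0.7798
P_K = P₀×ρ^K = 0.77982 × 0.22059^4 = 0.77982 × 0.0023678 = 0.001846
λ_eff = λ(1-P_K) = 3.0 × (1 - 0.001846) = 3.0 × 0.99815 = 2.9945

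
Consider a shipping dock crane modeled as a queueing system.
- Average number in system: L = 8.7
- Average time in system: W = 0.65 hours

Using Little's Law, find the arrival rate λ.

Little's Law: L = λW, so λ = L/W
λ = 8.7/0.65 = 13.3846 containers/hour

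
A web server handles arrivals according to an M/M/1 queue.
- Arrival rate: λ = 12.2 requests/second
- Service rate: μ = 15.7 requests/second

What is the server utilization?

Server utilization: ρ = λ/μ
ρ = 12.2/15.7 = 0.7771
The server is busy 77.71% of the time.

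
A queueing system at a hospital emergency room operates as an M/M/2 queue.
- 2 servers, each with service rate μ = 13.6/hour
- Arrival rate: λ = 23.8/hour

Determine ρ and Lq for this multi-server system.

Traffic intensity: ρ = λ/(cμ) = 23.8/(2×13.6) = 0.8750
Since ρ = 0.8750 < 1, system is stable.
Offered load a = λ/μ = cρ = 23.8/13.6 = 1.7500
P₀ = [ Σₙ₌₀^1 aⁿ/n! + a^2/(2!(1-ρ)) ]⁻¹
Σ = a^0/0! + a^1/1! = 1.0000 + 1.7500 = 2.7500
a^2/(2!(1-ρ)) = 3.0625/(2 × 0.1250) = 12.2500
P₀ = 1/(2.7500 + 12.2500) = 0.06667
Lq = P₀·a^2·ρ / (2!(1-ρ)²) = 0.066667 × 3.0625 × 0.87500 / (2 × 0.015625) = 5.7167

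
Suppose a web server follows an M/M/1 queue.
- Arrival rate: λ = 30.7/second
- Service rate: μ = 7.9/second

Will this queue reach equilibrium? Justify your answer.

Stability requires ρ = λ/(cμ) < 1
ρ = 30.7/(1 × 7.9) = 30.7/7.90 = 3.8861
Since 3.8861 ≥ 1, the system is UNSTABLE.
Queue grows without bound. Need μ > λ = 30.7.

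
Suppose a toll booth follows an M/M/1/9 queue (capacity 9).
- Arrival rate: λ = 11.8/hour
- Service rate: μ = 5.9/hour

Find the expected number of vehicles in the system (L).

ρ = λ/μ = 11.8/5.9 = 2.0000
P₀ = (1-ρ)/(1-ρ^(K+1)) = (1-2.0000)/(1-2.0000^10) = -1.0000/-1023.0000 = 0.0009775
P_K = P₀×ρ^K = 0.0009775 × 2.0000^9 = 0.0009775 × 512.0000 = 0.5005
L = ρ[1 - (K+1)ρ^K + Kρ^(K+1)] / [(1-ρ)(1-ρ^(K+1))]
L = 2.0000 × (1 - 10×512.0000 + 9×1024.0000) / ((1 - 2.0000) × (1 - 1024.0000)) = 8.0098 vehicles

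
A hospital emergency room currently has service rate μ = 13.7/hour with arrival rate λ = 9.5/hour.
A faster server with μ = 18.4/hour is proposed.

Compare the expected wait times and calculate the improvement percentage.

System 1: ρ₁ = 9.5/13.7 = 0.6934, W₁ = 1/(13.7-9.5) = 0.23810
System 2: ρ₂ = 9.5/18.4 = 0.5163, W₂ = 1/(18.4-9.5) = 0.11236
Improvement: (W₁-W₂)/W₁ = (0.23810-0.11236)/0.23810 = 52.81%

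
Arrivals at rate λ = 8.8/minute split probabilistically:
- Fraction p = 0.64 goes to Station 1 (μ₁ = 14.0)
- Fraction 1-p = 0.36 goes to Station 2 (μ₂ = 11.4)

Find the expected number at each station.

Effective rates: λ₁ = 8.8×0.64 = 5.632, λ₂ = 8.8×0.36 = 3.168
Station 1: ρ₁ = 5.632/14.0 = 0.402286, L₁ = ρ₁/(1-ρ₁) = 0.402286/(1-0.402286) = 0.6730
Station 2: ρ₂ = 3.168/11.4 = 0.2779, L₂ = ρ₂/(1-ρ₂) = 0.2779/(1-0.2779) = 0.3848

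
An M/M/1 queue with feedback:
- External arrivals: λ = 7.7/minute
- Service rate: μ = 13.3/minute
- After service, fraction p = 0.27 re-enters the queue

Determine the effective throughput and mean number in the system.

Effective arrival rate: λ_eff = λ/(1-p) = 7.7/(1-0.27) = 7.7/0.73 = 10.5479
ρ = λ_eff/μ = 10.5479/13.3 = 0.79308
L = ρ/(1-ρ) = 0.79308/(1-0.79308) = 3.8328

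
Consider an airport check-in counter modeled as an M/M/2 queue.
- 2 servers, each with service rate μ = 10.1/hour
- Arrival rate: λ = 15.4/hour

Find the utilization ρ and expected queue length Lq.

Traffic intensity: ρ = λ/(cμ) = 15.4/(2×10.1) = 0.7624
Since ρ = 0.7624 < 1, system is stable.
Offered load a = λ/μ = cρ = 15.4/10.1 = 1.5248
P₀ = [ Σₙ₌₀^1 aⁿ/n! + a^2/(2!(1-ρ)) ]⁻¹
Σ = a^0/0! + a^1/1! = 1.0000 + 1.5248 = 2.5248
a^2/(2!(1-ρ)) = 2.32487/(2 × 0.237624) = 4.8919
P₀ = 1/(2.5248 + 4.8919) = 0.1348
Lq = P₀·a^2·ρ / (2!(1-ρ)²) = 0.13483 × 2.3249 × 0.76238 / (2 × 0.056465) = 2.1162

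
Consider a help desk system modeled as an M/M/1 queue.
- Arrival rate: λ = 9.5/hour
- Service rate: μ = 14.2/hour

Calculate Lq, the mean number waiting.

ρ = λ/μ = 9.5/14.2 = 0.6690
For M/M/1: Lq = λ²/(μ(μ-λ))
Lq = 90.25/(14.2 × 4.70)
Lq = 1.3523 tickets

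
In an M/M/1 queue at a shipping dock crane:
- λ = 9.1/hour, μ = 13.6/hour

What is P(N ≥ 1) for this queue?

ρ = λ/μ = 9.1/13.6 = 0.6691
P(N ≥ n) = ρⁿ
P(N ≥ 1) = 0.6691^1
P(N ≥ 1) = 0.6691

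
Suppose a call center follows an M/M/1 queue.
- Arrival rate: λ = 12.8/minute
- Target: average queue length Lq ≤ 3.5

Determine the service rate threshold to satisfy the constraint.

For M/M/1: Lq = λ²/(μ(μ-λ))
Need Lq ≤ 3.5, i.e. μ(μ-λ) ≥ λ²/3.5
μ² - 12.8μ - 163.84/3.5 ≥ 0  →  μ² - 12.8μ - 46.81143 ≥ 0
Quadratic formula (positive root): μ = [λ + √(λ² + 4×46.81143)]/2
Discriminant: 163.84 + 4×46.81143 = 351.0857, √351.0857 = 18.73728
μ ≥ (12.8 + 18.73728)/2 = 15.7686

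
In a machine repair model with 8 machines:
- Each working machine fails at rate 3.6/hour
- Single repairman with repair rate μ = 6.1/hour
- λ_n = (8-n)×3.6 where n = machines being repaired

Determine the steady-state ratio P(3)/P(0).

P(3)/P(0) = ∏_{i=0}^{3-1} λ_i/μ_{i+1}
= (8-0)×3.6/6.1 × (8-1)×3.6/6.1 × (8-2)×3.6/6.1
= 69.0649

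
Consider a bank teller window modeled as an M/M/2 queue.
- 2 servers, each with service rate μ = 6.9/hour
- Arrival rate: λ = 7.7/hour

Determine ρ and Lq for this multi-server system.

Traffic intensity: ρ = λ/(cμ) = 7.7/(2×6.9) = 0.5580
Since ρ = 0.5580 < 1, system is stable.
Offered load a = λ/μ = cρ = 7.7/6.9 = 1.1159
P₀ = [ Σₙ₌₀^1 aⁿ/n! + a^2/(2!(1-ρ)) ]⁻¹
Σ = a^0/0! + a^1/1! = 1.0000 + 1.1159 = 2.1159
a^2/(2!(1-ρ)) = 1.2453/(2 × 0.44203) = 1.4086
P₀ = 1/(2.1159 + 1.4086) = 0.2837
Lq = P₀·a^2·ρ / (2!(1-ρ)²) = 0.28372 × 1.2453 × 0.55797 / (2 × 0.19539) = 0.5045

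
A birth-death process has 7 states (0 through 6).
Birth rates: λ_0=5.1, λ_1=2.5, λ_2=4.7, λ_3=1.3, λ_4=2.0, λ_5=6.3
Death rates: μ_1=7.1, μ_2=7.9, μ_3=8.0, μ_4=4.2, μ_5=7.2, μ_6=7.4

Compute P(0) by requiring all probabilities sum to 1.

Ratios P(n)/P(0) = (λ₀···λₙ₋₁)/(μ₁···μₙ):
P(1)/P(0) = (5.1)/(7.1) = 0.71831
P(2)/P(0) = (5.1×2.5)/(7.1×7.9) = 0.22731
P(3)/P(0) = (5.1×2.5×4.7)/(7.1×7.9×8.0) = 0.13355
P(4)/P(0) = (5.1×2.5×4.7×1.3)/(7.1×7.9×8.0×4.2) = 0.041336
P(5)/P(0) = (5.1×2.5×4.7×1.3×2.0)/(7.1×7.9×8.0×4.2×7.2) = 0.011482
P(6)/P(0) = (5.1×2.5×4.7×1.3×2.0×6.3)/(7.1×7.9×8.0×4.2×7.2×7.4) = 0.0097754

Normalization: ∑ P(n) = 1
P(0) × (1.0000 + 0.71831 + 0.22731 + 0.13355 + 0.041336 + 0.011482 + 0.0097754) = 1
P(0) × 2.1418 = 1
P(0) = 1/2.1418 = 0.4669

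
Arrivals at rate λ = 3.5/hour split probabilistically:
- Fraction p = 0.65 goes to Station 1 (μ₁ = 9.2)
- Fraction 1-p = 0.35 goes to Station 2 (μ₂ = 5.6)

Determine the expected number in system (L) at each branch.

Effective rates: λ₁ = 3.5×0.65 = 2.275, λ₂ = 3.5×0.35 = 1.225
Station 1: ρ₁ = 2.275/9.2 = 0.24728, L₁ = ρ₁/(1-ρ₁) = 0.24728/(1-0.24728) = 0.3285
Station 2: ρ₂ = 1.225/5.6 = 0.21875, L₂ = ρ₂/(1-ρ₂) = 0.21875/(1-0.21875) = 0.2800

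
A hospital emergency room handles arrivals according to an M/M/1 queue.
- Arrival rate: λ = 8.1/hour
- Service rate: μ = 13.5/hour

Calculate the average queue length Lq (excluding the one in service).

ρ = λ/μ = 8.1/13.5 = 0.6000
For M/M/1: Lq = λ²/(μ(μ-λ))
Lq = 65.61/(13.5 × 5.40)
Lq = 0.9000 patients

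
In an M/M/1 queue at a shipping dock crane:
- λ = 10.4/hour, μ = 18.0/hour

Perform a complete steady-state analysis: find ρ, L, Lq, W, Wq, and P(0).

Step 1: ρ = λ/μ = 10.4/18.0 = 0.5778
Step 2: L = λ/(μ-λ) = 10.4/7.60 = 1.3684
Step 3: Lq = λ²/(μ(μ-λ)) = 108.16/(18.0×7.60) = 0.7906
Step 4: W = 1/(μ-λ) = 1/7.60 = 0.13158
Step 5: Wq = λ/(μ(μ-λ)) = 10.4/(18.0×7.60) = 0.07602
Step 6: P(0) = 1-ρ = 0.4222
Verify: L = λW = 10.4×0.13158 = 1.3684 ✔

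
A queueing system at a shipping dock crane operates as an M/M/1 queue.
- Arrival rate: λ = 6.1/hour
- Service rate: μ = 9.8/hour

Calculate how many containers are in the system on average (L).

ρ = λ/μ = 6.1/9.8 = 0.6224
For M/M/1: L = λ/(μ-λ)
L = 6.1/(9.8-6.1) = 6.1/3.70
L = 1.6486 containers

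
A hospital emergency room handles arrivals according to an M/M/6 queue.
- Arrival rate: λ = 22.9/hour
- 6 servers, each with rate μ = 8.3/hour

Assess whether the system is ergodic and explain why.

Stability requires ρ = λ/(cμ) < 1
ρ = 22.9/(6 × 8.3) = 22.9/49.80 = 0.4598
Since 0.4598 < 1, the system is STABLE.
The servers are busy 45.98% of the time.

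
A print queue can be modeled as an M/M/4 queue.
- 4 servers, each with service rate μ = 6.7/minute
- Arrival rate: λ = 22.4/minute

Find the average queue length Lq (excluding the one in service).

Traffic intensity: ρ = λ/(cμ) = 22.4/(4×6.7) = 0.8358
Since ρ = 0.8358 < 1, system is stable.
Offered load a = λ/μ = cρ = 22.4/6.7 = 3.3433
P₀ = [ Σₙ₌₀^3 aⁿ/n! + a^4/(4!(1-ρ)) ]⁻¹
Σ = a^0/0! + a^1/1! + a^2/2! + a^3/3! = 1.00000 + 3.34328 + 5.58877 + 6.22828 = 16.1603
a^4/(4!(1-ρ)) = 124.9375/(24 × 0.164179) = 31.7076
P₀ = 1/(16.1603 + 31.7076) = 0.02089
Lq = P₀·a^4·ρ / (4!(1-ρ)²) = 0.020891 × 124.9375 × 0.83582 / (24 × 0.026955) = 3.3722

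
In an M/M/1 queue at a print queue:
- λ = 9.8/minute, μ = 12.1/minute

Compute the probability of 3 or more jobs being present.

ρ = λ/μ = 9.8/12.1 = 0.80992
P(N ≥ n) = ρⁿ
P(N ≥ 3) = 0.80992^3
P(N ≥ 3) = 0.5313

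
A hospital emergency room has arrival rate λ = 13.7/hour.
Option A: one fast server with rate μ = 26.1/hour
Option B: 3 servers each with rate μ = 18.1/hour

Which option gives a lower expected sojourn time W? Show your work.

Option A: single server μ = 26.1 (M/M/1)
  ρ_A = 13.7/26.1 = 0.5249
  W_A = 1/(μ-λ) = 1/(26.1-13.7) = 1/12.40 = 0.08065

Option B: 3 servers μ = 18.1 (M/M/3)
  ρ_B = λ/(cμ) = 13.7/(3×18.1) = 0.2523
  Offered load a = λ/μ = cρ = 13.7/18.1 = 0.7569
  P₀ = [ Σₙ₌₀^2 aⁿ/n! + a^3/(3!(1-ρ)) ]⁻¹
  Σ = a^0/0! + a^1/1! + a^2/2! = 1.0000 + 0.7569 + 0.2865 = 2.0434
  a^3/(3!(1-ρ)) = 0.43364/(6 × 0.74770) = 0.09666
  P₀ = 1/(2.0434 + 0.09666) = 0.4673
  Lq = P₀·a^3·ρ / (3!(1-ρ)²) = 0.4673 × 0.4336 × 0.2523 / (6 × 0.5591) = 0.01524
  Wq_B = Lq/λ = 0.0152414/13.7 = 0.001113
  W_B = Wq_B + 1/μ = 0.001113 + 0.05525 = 0.05636

Since W_B = 0.05636 < W_A = 0.08065, Option B (multiple servers) has the shorter time in system.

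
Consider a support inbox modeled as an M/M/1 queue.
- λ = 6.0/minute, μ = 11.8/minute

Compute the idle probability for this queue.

ρ = λ/μ = 6.0/11.8 = 0.5085
P(0) = 1 - ρ = 1 - 0.5085 = 0.4915
The server is idle 49.15% of the time.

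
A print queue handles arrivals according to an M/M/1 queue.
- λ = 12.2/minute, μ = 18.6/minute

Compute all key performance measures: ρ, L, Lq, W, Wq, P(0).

Step 1: ρ = λ/μ = 12.2/18.6 = 0.6559
Step 2: L = λ/(μ-λ) = 12.2/6.40 = 1.9062
Step 3: Lq = λ²/(μ(μ-λ)) = 148.84/(18.6×6.40) = 1.2503
Step 4: W = 1/(μ-λ) = 1/6.40 = 0.15625
Step 5: Wq = λ/(μ(μ-λ)) = 12.2/(18.6×6.40) = 0.1025
Step 6: P(0) = 1-ρ = 0.3441
Verify: L = λW = 12.2×0.15625 = 1.9062 ✔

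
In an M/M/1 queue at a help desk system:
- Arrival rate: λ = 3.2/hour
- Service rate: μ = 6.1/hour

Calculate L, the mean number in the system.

ρ = λ/μ = 3.2/6.1 = 0.5246
For M/M/1: L = λ/(μ-λ)
L = 3.2/(6.1-3.2) = 3.2/2.90
L = 1.1034 tickets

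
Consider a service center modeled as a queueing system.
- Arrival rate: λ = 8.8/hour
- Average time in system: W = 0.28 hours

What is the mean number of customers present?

Little's Law: L = λW
L = 8.8 × 0.28 = 2.4640 customers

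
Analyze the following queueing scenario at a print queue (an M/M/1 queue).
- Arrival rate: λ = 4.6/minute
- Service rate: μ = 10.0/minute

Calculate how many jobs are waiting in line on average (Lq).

ρ = λ/μ = 4.6/10.0 = 0.4600
For M/M/1: Lq = λ²/(μ(μ-λ))
Lq = 21.16/(10.0 × 5.40)
Lq = 0.3919 jobs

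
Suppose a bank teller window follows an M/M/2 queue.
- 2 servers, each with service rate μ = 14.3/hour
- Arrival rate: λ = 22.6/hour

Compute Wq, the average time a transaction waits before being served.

Traffic intensity: ρ = λ/(cμ) = 22.6/(2×14.3) = 0.7902
Since ρ = 0.7902 < 1, system is stable.
Offered load a = λ/μ = cρ = 22.6/14.3 = 1.5804
P₀ = [ Σₙ₌₀^1 aⁿ/n! + a^2/(2!(1-ρ)) ]⁻¹
Σ = a^0/0! + a^1/1! = 1.0000 + 1.5804 = 2.5804
a^2/(2!(1-ρ)) = 2.4977/(2 × 0.20979) = 5.9529
P₀ = 1/(2.5804 + 5.9529) = 0.1172
Lq = P₀·a^2·ρ / (2!(1-ρ)²) = 0.11719 × 2.4977 × 0.79021 / (2 × 0.044012) = 2.6277
Wq = Lq/λ = 2.6277/22.6 = 0.1163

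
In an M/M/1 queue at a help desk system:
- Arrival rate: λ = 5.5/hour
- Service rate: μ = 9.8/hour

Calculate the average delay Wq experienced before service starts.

First, compute utilization: ρ = λ/μ = 5.5/9.8 = 0.5612
For M/M/1: Wq = λ/(μ(μ-λ))
Wq = 5.5/(9.8 × (9.8-5.5))
Wq = 5.5/(9.8 × 4.30)
Wq = 0.1305 hours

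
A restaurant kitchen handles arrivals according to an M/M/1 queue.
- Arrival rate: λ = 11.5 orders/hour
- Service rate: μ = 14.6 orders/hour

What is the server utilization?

Server utilization: ρ = λ/μ
ρ = 11.5/14.6 = 0.7877
The server is busy 78.77% of the time.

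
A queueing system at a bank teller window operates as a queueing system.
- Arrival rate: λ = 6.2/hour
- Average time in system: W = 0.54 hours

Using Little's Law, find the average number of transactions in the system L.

Little's Law: L = λW
L = 6.2 × 0.54 = 3.3480 transactions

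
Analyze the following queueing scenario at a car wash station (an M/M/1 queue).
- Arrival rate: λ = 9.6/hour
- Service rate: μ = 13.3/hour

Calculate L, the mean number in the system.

ρ = λ/μ = 9.6/13.3 = 0.7218
For M/M/1: L = λ/(μ-λ)
L = 9.6/(13.3-9.6) = 9.6/3.70
L = 2.5946 cars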